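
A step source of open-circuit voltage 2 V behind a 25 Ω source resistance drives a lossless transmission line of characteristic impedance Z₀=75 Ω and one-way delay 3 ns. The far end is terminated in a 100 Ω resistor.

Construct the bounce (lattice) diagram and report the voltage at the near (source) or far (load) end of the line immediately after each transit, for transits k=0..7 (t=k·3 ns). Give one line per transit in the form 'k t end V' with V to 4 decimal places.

Γ_L=0.142857, Γ_S=-0.500000; launch V₁=2·75/100=1.500000
k=0 src: V=1.5000
k=1 load: inc=1.500000, refl=1.500000·0.142857=0.2143; V=0.000000+1.500000+0.214286=1.7143
k=2 src: inc=0.214286, refl=0.214286·-0.500000=-0.1071; V=1.500000+0.214286+-0.107143=1.6071
k=3 load: inc=-0.107143, refl=-0.107143·0.142857=-0.0153; V=1.714286+-0.107143+-0.015306=1.5918
k=4 src: inc=-0.015306, refl=-0.015306·-0.500000=0.0077; V=1.607143+-0.015306+0.007653=1.5995
k=5 load: inc=0.007653, refl=0.007653·0.142857=0.0011; V=1.591837+0.007653+0.001093=1.6006
k=6 src: inc=0.001093, refl=0.001093·-0.500000=-0.0005; V=1.599490+0.001093+-0.000547=1.6000
k=7 load: inc=-0.000547, refl=-0.000547·0.142857=-0.0001; V=1.600583+-0.000547+-0.000078=1.6000

0 0 source 1.5000
1 3 load 1.7143
2 6 source 1.6071
3 9 load 1.5918
4 12 source 1.5995
5 15 load 1.6006
6 18 source 1.6000
7 21 load 1.6000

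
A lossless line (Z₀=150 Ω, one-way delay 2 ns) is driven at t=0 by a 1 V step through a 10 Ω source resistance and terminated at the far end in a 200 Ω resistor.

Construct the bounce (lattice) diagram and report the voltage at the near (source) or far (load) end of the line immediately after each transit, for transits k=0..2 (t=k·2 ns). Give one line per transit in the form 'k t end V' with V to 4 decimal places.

Γ_L=0.142857, Γ_S=-0.875000; launch V₁=1·150/160=0.937500
k=0 src: V=0.9375
k=1 load: inc=0.937500, refl=0.937500·0.142857=0.1339; V=0.000000+0.937500+0.133929=1.0714
k=2 src: inc=0.133929, refl=0.133929·-0.875000=-0.1172; V=0.937500+0.133929+-0.117188=0.9542

0 0 source 0.9375
1 2 load 1.0714
2 4 source 0.9542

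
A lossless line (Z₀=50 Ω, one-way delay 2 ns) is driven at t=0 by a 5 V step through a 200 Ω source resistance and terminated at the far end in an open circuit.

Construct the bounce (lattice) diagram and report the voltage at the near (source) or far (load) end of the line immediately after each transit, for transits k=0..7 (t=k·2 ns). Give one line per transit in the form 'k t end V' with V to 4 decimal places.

Γ_L=1.000000, Γ_S=0.600000; launch V₁=5·50/250=1.000000
k=0 src: V=1.0000
k=1 load: inc=1.000000, refl=1.000000·1.000000=1.0000; V=0.000000+1.000000+1.000000=2.0000
k=2 src: inc=1.000000, refl=1.000000·0.600000=0.6000; V=1.000000+1.000000+0.600000=2.6000
k=3 load: inc=0.600000, refl=0.600000·1.000000=0.6000; V=2.000000+0.600000+0.600000=3.2000
k=4 src: inc=0.600000, refl=0.600000·0.600000=0.3600; V=2.600000+0.600000+0.360000=3.5600
k=5 load: inc=0.360000, refl=0.360000·1.000000=0.3600; V=3.200000+0.360000+0.360000=3.9200
k=6 src: inc=0.360000, refl=0.360000·0.600000=0.2160; V=3.560000+0.360000+0.216000=4.1360
k=7 load: inc=0.216000, refl=0.216000·1.000000=0.2160; V=3.920000+0.216000+0.216000=4.3520

0 0 source 1.0000
1 2 load 2.0000
2 4 source 2.6000
3 6 load 3.2000
4 8 source 3.5600
5 10 load 3.9200
6 12 source 4.1360
7 14 load 4.3520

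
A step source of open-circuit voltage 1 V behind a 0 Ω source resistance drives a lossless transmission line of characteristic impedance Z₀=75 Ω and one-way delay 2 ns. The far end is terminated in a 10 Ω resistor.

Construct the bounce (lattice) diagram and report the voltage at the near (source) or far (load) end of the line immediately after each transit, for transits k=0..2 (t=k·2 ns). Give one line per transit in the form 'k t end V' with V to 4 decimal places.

0 0 source 1.0000
1 2 load 0.2353
2 4 source 1.0000

Γ_L=-0.764706, Γ_S=-1.000000; launch V₁=1·75/75=1.000000
k=0 src: V=1.0000
k=1 load: inc=1.000000, refl=1.000000·-0.764706=-0.7647; V=0.000000+1.000000+-0.764706=0.2353
k=2 src: inc=-0.764706, refl=-0.764706·-1.000000=0.7647; V=1.000000+-0.764706+0.764706=1.0000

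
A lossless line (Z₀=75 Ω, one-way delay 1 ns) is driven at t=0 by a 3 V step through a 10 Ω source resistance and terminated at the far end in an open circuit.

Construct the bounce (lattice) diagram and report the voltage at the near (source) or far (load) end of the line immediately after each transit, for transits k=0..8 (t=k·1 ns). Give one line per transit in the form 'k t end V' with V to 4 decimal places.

Γ_L=1.000000, Γ_S=-0.764706; launch V₁=3·75/85=2.647059
k=0 src: V=2.6471
k=1 load: inc=2.647059, refl=2.647059·1.000000=2.6471; V=0.000000+2.647059+2.647059=5.2941
k=2 src: inc=2.647059, refl=2.647059·-0.764706=-2.0242; V=2.647059+2.647059+-2.024221=3.2699
k=3 load: inc=-2.024221, refl=-2.024221·1.000000=-2.0242; V=5.294118+-2.024221+-2.024221=1.2457
k=4 src: inc=-2.024221, refl=-2.024221·-0.764706=1.5479; V=3.269896+-2.024221+1.547934=2.7936
k=5 load: inc=1.547934, refl=1.547934·1.000000=1.5479; V=1.245675+1.547934+1.547934=4.3415
k=6 src: inc=1.547934, refl=1.547934·-0.764706=-1.1837; V=2.793609+1.547934+-1.183714=3.1578
k=7 load: inc=-1.183714, refl=-1.183714·1.000000=-1.1837; V=4.341543+-1.183714+-1.183714=1.9741
k=8 src: inc=-1.183714, refl=-1.183714·-0.764706=0.9052; V=3.157829+-1.183714+0.905193=2.8793

0 0 source 2.6471
1 1 load 5.2941
2 2 source 3.2699
3 3 load 1.2457
4 4 source 2.7936
5 5 load 4.3415
6 6 source 3.1578
7 7 load 1.9741
8 8 source 2.8793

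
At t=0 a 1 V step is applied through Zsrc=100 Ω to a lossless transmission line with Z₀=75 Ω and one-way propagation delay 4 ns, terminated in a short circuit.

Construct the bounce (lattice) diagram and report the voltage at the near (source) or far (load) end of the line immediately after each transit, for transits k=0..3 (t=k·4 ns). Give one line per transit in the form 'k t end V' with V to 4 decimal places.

0 0 source 0.4286
1 4 load 0.0000
2 8 source -0.0612
3 12 load 0.0000

Γ_L=-1.000000, Γ_S=0.142857; launch V₁=1·75/175=0.428571
k=0 src: V=0.4286
k=1 load: inc=0.428571, refl=0.428571·-1.000000=-0.4286; V=0.000000+0.428571+-0.428571=0.0000
k=2 src: inc=-0.428571, refl=-0.428571·0.142857=-0.0612; V=0.428571+-0.428571+-0.061224=-0.0612
k=3 load: inc=-0.061224, refl=-0.061224·-1.000000=0.0612; V=0.000000+-0.061224+0.061224=0.0000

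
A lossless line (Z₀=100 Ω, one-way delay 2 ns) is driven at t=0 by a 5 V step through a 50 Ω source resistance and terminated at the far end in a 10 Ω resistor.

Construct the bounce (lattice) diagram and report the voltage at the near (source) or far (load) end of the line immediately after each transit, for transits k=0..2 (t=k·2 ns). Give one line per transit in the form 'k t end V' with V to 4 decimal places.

Γ_L=-0.818182, Γ_S=-0.333333; launch V₁=5·100/150=3.333333
k=0 src: V=3.3333
k=1 load: inc=3.333333, refl=3.333333·-0.818182=-2.7273; V=0.000000+3.333333+-2.727273=0.6061
k=2 src: inc=-2.727273, refl=-2.727273·-0.333333=0.9091; V=3.333333+-2.727273+0.909091=1.5152

0 0 source 3.3333
1 2 load 0.6061
2 4 source 1.5152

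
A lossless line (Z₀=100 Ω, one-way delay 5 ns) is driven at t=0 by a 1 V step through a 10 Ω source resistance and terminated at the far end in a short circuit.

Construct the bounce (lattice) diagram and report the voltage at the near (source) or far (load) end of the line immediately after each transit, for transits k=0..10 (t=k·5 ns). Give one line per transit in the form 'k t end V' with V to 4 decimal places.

0 0 source 0.9091
1 5 load 0.0000
2 10 source 0.7438
3 15 load 0.0000
4 20 source 0.6086
5 25 load 0.0000
6 30 source 0.4979
7 35 load 0.0000
8 40 source 0.4074
9 45 load 0.0000
10 50 source 0.3333

Γ_L=-1.000000, Γ_S=-0.818182; launch V₁=1·100/110=0.909091
k=0 src: V=0.9091
k=1 load: inc=0.909091, refl=0.909091·-1.000000=-0.9091; V=0.000000+0.909091+-0.909091=0.0000
k=2 src: inc=-0.909091, refl=-0.909091·-0.818182=0.7438; V=0.909091+-0.909091+0.743802=0.7438
k=3 load: inc=0.743802, refl=0.743802·-1.000000=-0.7438; V=0.000000+0.743802+-0.743802=0.0000
k=4 src: inc=-0.743802, refl=-0.743802·-0.818182=0.6086; V=0.743802+-0.743802+0.608565=0.6086
k=5 load: inc=0.608565, refl=0.608565·-1.000000=-0.6086; V=0.000000+0.608565+-0.608565=0.0000
k=6 src: inc=-0.608565, refl=-0.608565·-0.818182=0.4979; V=0.608565+-0.608565+0.497917=0.4979
k=7 load: inc=0.497917, refl=0.497917·-1.000000=-0.4979; V=0.000000+0.497917+-0.497917=0.0000
k=8 src: inc=-0.497917, refl=-0.497917·-0.818182=0.4074; V=0.497917+-0.497917+0.407386=0.4074
k=9 load: inc=0.407386, refl=0.407386·-1.000000=-0.4074; V=0.000000+0.407386+-0.407386=0.0000
k=10 src: inc=-0.407386, refl=-0.407386·-0.818182=0.3333; V=0.407386+-0.407386+0.333316=0.3333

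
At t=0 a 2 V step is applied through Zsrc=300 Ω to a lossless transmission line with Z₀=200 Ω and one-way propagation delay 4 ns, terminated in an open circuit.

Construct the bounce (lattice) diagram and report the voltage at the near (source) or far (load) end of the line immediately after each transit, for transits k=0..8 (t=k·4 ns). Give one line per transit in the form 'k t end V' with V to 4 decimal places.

Γ_L=1.000000, Γ_S=0.200000; launch V₁=2·200/500=0.800000
k=0 src: V=0.8000
k=1 load: inc=0.800000, refl=0.800000·1.000000=0.8000; V=0.000000+0.800000+0.800000=1.6000
k=2 src: inc=0.800000, refl=0.800000·0.200000=0.1600; V=0.800000+0.800000+0.160000=1.7600
k=3 load: inc=0.160000, refl=0.160000·1.000000=0.1600; V=1.600000+0.160000+0.160000=1.9200
k=4 src: inc=0.160000, refl=0.160000·0.200000=0.0320; V=1.760000+0.160000+0.032000=1.9520
k=5 load: inc=0.032000, refl=0.032000·1.000000=0.0320; V=1.920000+0.032000+0.032000=1.9840
k=6 src: inc=0.032000, refl=0.032000·0.200000=0.0064; V=1.952000+0.032000+0.006400=1.9904
k=7 load: inc=0.006400, refl=0.006400·1.000000=0.0064; V=1.984000+0.006400+0.006400=1.9968
k=8 src: inc=0.006400, refl=0.006400·0.200000=0.0013; V=1.990400+0.006400+0.001280=1.9981

0 0 source 0.8000
1 4 load 1.6000
2 8 source 1.7600
3 12 load 1.9200
4 16 source 1.9520
5 20 load 1.9840
6 24 source 1.9904
7 28 load 1.9968
8 32 source 1.9981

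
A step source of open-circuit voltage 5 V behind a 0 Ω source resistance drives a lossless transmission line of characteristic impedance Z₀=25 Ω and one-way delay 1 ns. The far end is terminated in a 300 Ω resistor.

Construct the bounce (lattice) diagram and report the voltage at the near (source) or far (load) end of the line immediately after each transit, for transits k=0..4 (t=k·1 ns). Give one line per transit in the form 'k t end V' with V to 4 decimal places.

Γ_L=0.846154, Γ_S=-1.000000; launch V₁=5·25/25=5.000000
k=0 src: V=5.0000
k=1 load: inc=5.000000, refl=5.000000·0.846154=4.2308; V=0.000000+5.000000+4.230769=9.2308
k=2 src: inc=4.230769, refl=4.230769·-1.000000=-4.2308; V=5.000000+4.230769+-4.230769=5.0000
k=3 load: inc=-4.230769, refl=-4.230769·0.846154=-3.5799; V=9.230769+-4.230769+-3.579882=1.4201
k=4 src: inc=-3.579882, refl=-3.579882·-1.000000=3.5799; V=5.000000+-3.579882+3.579882=5.0000

0 0 source 5.0000
1 1 load 9.2308
2 2 source 5.0000
3 3 load 1.4201
4 4 source 5.0000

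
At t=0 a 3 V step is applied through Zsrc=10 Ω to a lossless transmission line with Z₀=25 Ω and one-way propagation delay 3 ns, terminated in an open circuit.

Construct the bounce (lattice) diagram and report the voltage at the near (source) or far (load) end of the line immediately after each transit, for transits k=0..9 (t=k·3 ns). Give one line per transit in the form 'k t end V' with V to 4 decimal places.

0 0 source 2.1429
1 3 load 4.2857
2 6 source 3.3673
3 9 load 2.4490
4 12 source 2.8426
5 15 load 3.2362
6 18 source 3.0675
7 21 load 2.8988
8 24 source 2.9711
9 27 load 3.0434

Γ_L=1.000000, Γ_S=-0.428571; launch V₁=3·25/35=2.142857
k=0 src: V=2.1429
k=1 load: inc=2.142857, refl=2.142857·1.000000=2.1429; V=0.000000+2.142857+2.142857=4.2857
k=2 src: inc=2.142857, refl=2.142857·-0.428571=-0.9184; V=2.142857+2.142857+-0.918367=3.3673
k=3 load: inc=-0.918367, refl=-0.918367·1.000000=-0.9184; V=4.285714+-0.918367+-0.918367=2.4490
k=4 src: inc=-0.918367, refl=-0.918367·-0.428571=0.3936; V=3.367347+-0.918367+0.393586=2.8426
k=5 load: inc=0.393586, refl=0.393586·1.000000=0.3936; V=2.448980+0.393586+0.393586=3.2362
k=6 src: inc=0.393586, refl=0.393586·-0.428571=-0.1687; V=2.842566+0.393586+-0.168680=3.0675
k=7 load: inc=-0.168680, refl=-0.168680·1.000000=-0.1687; V=3.236152+-0.168680+-0.168680=2.8988
k=8 src: inc=-0.168680, refl=-0.168680·-0.428571=0.0723; V=3.067472+-0.168680+0.072291=2.9711
k=9 load: inc=0.072291, refl=0.072291·1.000000=0.0723; V=2.898792+0.072291+0.072291=3.0434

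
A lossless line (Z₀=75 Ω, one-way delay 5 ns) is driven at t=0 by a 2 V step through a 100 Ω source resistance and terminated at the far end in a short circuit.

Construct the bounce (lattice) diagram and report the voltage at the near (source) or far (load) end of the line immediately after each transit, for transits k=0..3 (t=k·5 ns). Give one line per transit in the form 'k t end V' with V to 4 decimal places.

0 0 source 0.8571
1 5 load 0.0000
2 10 source -0.1224
3 15 load 0.0000

Γ_L=-1.000000, Γ_S=0.142857; launch V₁=2·75/175=0.857143
k=0 src: V=0.8571
k=1 load: inc=0.857143, refl=0.857143·-1.000000=-0.8571; V=0.000000+0.857143+-0.857143=0.0000
k=2 src: inc=-0.857143, refl=-0.857143·0.142857=-0.1224; V=0.857143+-0.857143+-0.122449=-0.1224
k=3 load: inc=-0.122449, refl=-0.122449·-1.000000=0.1224; V=0.000000+-0.122449+0.122449=0.0000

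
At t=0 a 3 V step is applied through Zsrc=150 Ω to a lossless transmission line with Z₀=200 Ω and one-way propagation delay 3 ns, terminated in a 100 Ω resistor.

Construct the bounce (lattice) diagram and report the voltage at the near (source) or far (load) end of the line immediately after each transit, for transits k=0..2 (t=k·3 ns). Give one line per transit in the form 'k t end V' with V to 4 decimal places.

Γ_L=-0.333333, Γ_S=-0.142857; launch V₁=3·200/350=1.714286
k=0 src: V=1.7143
k=1 load: inc=1.714286, refl=1.714286·-0.333333=-0.5714; V=0.000000+1.714286+-0.571429=1.1429
k=2 src: inc=-0.571429, refl=-0.571429·-0.142857=0.0816; V=1.714286+-0.571429+0.081633=1.2245

0 0 source 1.7143
1 3 load 1.1429
2 6 source 1.2245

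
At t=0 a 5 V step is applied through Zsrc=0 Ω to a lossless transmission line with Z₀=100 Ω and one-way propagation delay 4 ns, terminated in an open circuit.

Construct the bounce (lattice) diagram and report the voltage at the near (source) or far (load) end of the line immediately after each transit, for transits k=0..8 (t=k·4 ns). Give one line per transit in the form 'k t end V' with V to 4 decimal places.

Γ_L=1.000000, Γ_S=-1.000000; launch V₁=5·100/100=5.000000
k=0 src: V=5.0000
k=1 load: inc=5.000000, refl=5.000000·1.000000=5.0000; V=0.000000+5.000000+5.000000=10.0000
k=2 src: inc=5.000000, refl=5.000000·-1.000000=-5.0000; V=5.000000+5.000000+-5.000000=5.0000
k=3 load: inc=-5.000000, refl=-5.000000·1.000000=-5.0000; V=10.000000+-5.000000+-5.000000=0.0000
k=4 src: inc=-5.000000, refl=-5.000000·-1.000000=5.0000; V=5.000000+-5.000000+5.000000=5.0000
k=5 load: inc=5.000000, refl=5.000000·1.000000=5.0000; V=0.000000+5.000000+5.000000=10.0000
k=6 src: inc=5.000000, refl=5.000000·-1.000000=-5.0000; V=5.000000+5.000000+-5.000000=5.0000
k=7 load: inc=-5.000000, refl=-5.000000·1.000000=-5.0000; V=10.000000+-5.000000+-5.000000=0.0000
k=8 src: inc=-5.000000, refl=-5.000000·-1.000000=5.0000; V=5.000000+-5.000000+5.000000=5.0000

0 0 source 5.0000
1 4 load 10.0000
2 8 source 5.0000
3 12 load 0.0000
4 16 source 5.0000
5 20 load 10.0000
6 24 source 5.0000
7 28 load 0.0000
8 32 source 5.0000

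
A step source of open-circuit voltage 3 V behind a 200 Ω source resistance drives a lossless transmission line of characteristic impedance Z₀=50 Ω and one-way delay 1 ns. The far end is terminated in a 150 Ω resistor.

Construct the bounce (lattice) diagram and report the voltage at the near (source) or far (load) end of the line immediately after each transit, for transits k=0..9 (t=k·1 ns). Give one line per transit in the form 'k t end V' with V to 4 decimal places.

0 0 source 0.6000
1 1 load 0.9000
2 2 source 1.0800
3 3 load 1.1700
4 4 source 1.2240
5 5 load 1.2510
6 6 source 1.2672
7 7 load 1.2753
8 8 source 1.2802
9 9 load 1.2826

Γ_L=0.500000, Γ_S=0.600000; launch V₁=3·50/250=0.600000
k=0 src: V=0.6000
k=1 load: inc=0.600000, refl=0.600000·0.500000=0.3000; V=0.000000+0.600000+0.300000=0.9000
k=2 src: inc=0.300000, refl=0.300000·0.600000=0.1800; V=0.600000+0.300000+0.180000=1.0800
k=3 load: inc=0.180000, refl=0.180000·0.500000=0.0900; V=0.900000+0.180000+0.090000=1.1700
k=4 src: inc=0.090000, refl=0.090000·0.600000=0.0540; V=1.080000+0.090000+0.054000=1.2240
k=5 load: inc=0.054000, refl=0.054000·0.500000=0.0270; V=1.170000+0.054000+0.027000=1.2510
k=6 src: inc=0.027000, refl=0.027000·0.600000=0.0162; V=1.224000+0.027000+0.016200=1.2672
k=7 load: inc=0.016200, refl=0.016200·0.500000=0.0081; V=1.251000+0.016200+0.008100=1.2753
k=8 src: inc=0.008100, refl=0.008100·0.600000=0.0049; V=1.267200+0.008100+0.004860=1.2802
k=9 load: inc=0.004860, refl=0.004860·0.500000=0.0024; V=1.275300+0.004860+0.002430=1.2826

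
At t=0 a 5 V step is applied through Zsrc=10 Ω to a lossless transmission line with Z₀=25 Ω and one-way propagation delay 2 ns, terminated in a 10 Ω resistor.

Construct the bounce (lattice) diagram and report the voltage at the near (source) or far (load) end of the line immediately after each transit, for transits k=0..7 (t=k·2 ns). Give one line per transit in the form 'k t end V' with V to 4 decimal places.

Γ_L=-0.428571, Γ_S=-0.428571; launch V₁=5·25/35=3.571429
k=0 src: V=3.5714
k=1 load: inc=3.571429, refl=3.571429·-0.428571=-1.5306; V=0.000000+3.571429+-1.530612=2.0408
k=2 src: inc=-1.530612, refl=-1.530612·-0.428571=0.6560; V=3.571429+-1.530612+0.655977=2.6968
k=3 load: inc=0.655977, refl=0.655977·-0.428571=-0.2811; V=2.040816+0.655977+-0.281133=2.4157
k=4 src: inc=-0.281133, refl=-0.281133·-0.428571=0.1205; V=2.696793+-0.281133+0.120486=2.5361
k=5 load: inc=0.120486, refl=0.120486·-0.428571=-0.0516; V=2.415660+0.120486+-0.051637=2.4845
k=6 src: inc=-0.051637, refl=-0.051637·-0.428571=0.0221; V=2.536146+-0.051637+0.022130=2.5066
k=7 load: inc=0.022130, refl=0.022130·-0.428571=-0.0095; V=2.484509+0.022130+-0.009484=2.4972

0 0 source 3.5714
1 2 load 2.0408
2 4 source 2.6968
3 6 load 2.4157
4 8 source 2.5361
5 10 load 2.4845
6 12 source 2.5066
7 14 load 2.4972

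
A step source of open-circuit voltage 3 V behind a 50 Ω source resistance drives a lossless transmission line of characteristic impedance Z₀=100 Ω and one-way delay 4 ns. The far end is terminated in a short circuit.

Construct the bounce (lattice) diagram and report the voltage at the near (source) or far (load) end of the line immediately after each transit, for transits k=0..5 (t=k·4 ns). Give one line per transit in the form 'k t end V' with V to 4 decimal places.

Γ_L=-1.000000, Γ_S=-0.333333; launch V₁=3·100/150=2.000000
k=0 src: V=2.0000
k=1 load: inc=2.000000, refl=2.000000·-1.000000=-2.0000; V=0.000000+2.000000+-2.000000=0.0000
k=2 src: inc=-2.000000, refl=-2.000000·-0.333333=0.6667; V=2.000000+-2.000000+0.666667=0.6667
k=3 load: inc=0.666667, refl=0.666667·-1.000000=-0.6667; V=0.000000+0.666667+-0.666667=0.0000
k=4 src: inc=-0.666667, refl=-0.666667·-0.333333=0.2222; V=0.666667+-0.666667+0.222222=0.2222
k=5 load: inc=0.222222, refl=0.222222·-1.000000=-0.2222; V=0.000000+0.222222+-0.222222=0.0000

0 0 source 2.0000
1 4 load 0.0000
2 8 source 0.6667
3 12 load 0.0000
4 16 source 0.2222
5 20 load 0.0000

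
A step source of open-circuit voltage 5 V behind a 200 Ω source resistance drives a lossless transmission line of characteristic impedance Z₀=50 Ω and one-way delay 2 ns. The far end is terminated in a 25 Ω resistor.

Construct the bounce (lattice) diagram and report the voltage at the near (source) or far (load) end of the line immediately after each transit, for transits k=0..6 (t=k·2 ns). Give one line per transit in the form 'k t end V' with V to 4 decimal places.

0 0 source 1.0000
1 2 load 0.6667
2 4 source 0.4667
3 6 load 0.5333
4 8 source 0.5733
5 10 load 0.5600
6 12 source 0.5520

Γ_L=-0.333333, Γ_S=0.600000; launch V₁=5·50/250=1.000000
k=0 src: V=1.0000
k=1 load: inc=1.000000, refl=1.000000·-0.333333=-0.3333; V=0.000000+1.000000+-0.333333=0.6667
k=2 src: inc=-0.333333, refl=-0.333333·0.600000=-0.2000; V=1.000000+-0.333333+-0.200000=0.4667
k=3 load: inc=-0.200000, refl=-0.200000·-0.333333=0.0667; V=0.666667+-0.200000+0.066667=0.5333
k=4 src: inc=0.066667, refl=0.066667·0.600000=0.0400; V=0.466667+0.066667+0.040000=0.5733
k=5 load: inc=0.040000, refl=0.040000·-0.333333=-0.0133; V=0.533333+0.040000+-0.013333=0.5600
k=6 src: inc=-0.013333, refl=-0.013333·0.600000=-0.0080; V=0.573333+-0.013333+-0.008000=0.5520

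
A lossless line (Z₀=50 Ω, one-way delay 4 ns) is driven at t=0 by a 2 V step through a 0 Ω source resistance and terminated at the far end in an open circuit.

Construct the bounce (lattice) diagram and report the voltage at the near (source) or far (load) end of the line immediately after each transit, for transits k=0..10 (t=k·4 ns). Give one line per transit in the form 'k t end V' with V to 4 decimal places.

Γ_L=1.000000, Γ_S=-1.000000; launch V₁=2·50/50=2.000000
k=0 src: V=2.0000
k=1 load: inc=2.000000, refl=2.000000·1.000000=2.0000; V=0.000000+2.000000+2.000000=4.0000
k=2 src: inc=2.000000, refl=2.000000·-1.000000=-2.0000; V=2.000000+2.000000+-2.000000=2.0000
k=3 load: inc=-2.000000, refl=-2.000000·1.000000=-2.0000; V=4.000000+-2.000000+-2.000000=0.0000
k=4 src: inc=-2.000000, refl=-2.000000·-1.000000=2.0000; V=2.000000+-2.000000+2.000000=2.0000
k=5 load: inc=2.000000, refl=2.000000·1.000000=2.0000; V=0.000000+2.000000+2.000000=4.0000
k=6 src: inc=2.000000, refl=2.000000·-1.000000=-2.0000; V=2.000000+2.000000+-2.000000=2.0000
k=7 load: inc=-2.000000, refl=-2.000000·1.000000=-2.0000; V=4.000000+-2.000000+-2.000000=0.0000
k=8 src: inc=-2.000000, refl=-2.000000·-1.000000=2.0000; V=2.000000+-2.000000+2.000000=2.0000
k=9 load: inc=2.000000, refl=2.000000·1.000000=2.0000; V=0.000000+2.000000+2.000000=4.0000
k=10 src: inc=2.000000, refl=2.000000·-1.000000=-2.0000; V=2.000000+2.000000+-2.000000=2.0000

0 0 source 2.0000
1 4 load 4.0000
2 8 source 2.0000
3 12 load 0.0000
4 16 source 2.0000
5 20 load 4.0000
6 24 source 2.0000
7 28 load 0.0000
8 32 source 2.0000
9 36 load 4.0000
10 40 source 2.0000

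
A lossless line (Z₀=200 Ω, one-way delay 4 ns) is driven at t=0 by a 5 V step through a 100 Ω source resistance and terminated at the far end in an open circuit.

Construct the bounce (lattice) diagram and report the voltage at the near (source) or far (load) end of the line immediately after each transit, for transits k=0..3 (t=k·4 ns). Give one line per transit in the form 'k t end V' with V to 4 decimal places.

0 0 source 3.3333
1 4 load 6.6667
2 8 source 5.5556
3 12 load 4.4444

Γ_L=1.000000, Γ_S=-0.333333; launch V₁=5·200/300=3.333333
k=0 src: V=3.3333
k=1 load: inc=3.333333, refl=3.333333·1.000000=3.3333; V=0.000000+3.333333+3.333333=6.6667
k=2 src: inc=3.333333, refl=3.333333·-0.333333=-1.1111; V=3.333333+3.333333+-1.111111=5.5556
k=3 load: inc=-1.111111, refl=-1.111111·1.000000=-1.1111; V=6.666667+-1.111111+-1.111111=4.4444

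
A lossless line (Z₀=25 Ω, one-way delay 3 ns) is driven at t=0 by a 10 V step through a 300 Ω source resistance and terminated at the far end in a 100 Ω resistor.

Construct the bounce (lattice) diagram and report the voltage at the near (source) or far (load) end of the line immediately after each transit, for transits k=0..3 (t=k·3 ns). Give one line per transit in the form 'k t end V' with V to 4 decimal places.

0 0 source 0.7692
1 3 load 1.2308
2 6 source 1.6213
3 9 load 1.8556

Γ_L=0.600000, Γ_S=0.846154; launch V₁=10·25/325=0.769231
k=0 src: V=0.7692
k=1 load: inc=0.769231, refl=0.769231·0.600000=0.4615; V=0.000000+0.769231+0.461538=1.2308
k=2 src: inc=0.461538, refl=0.461538·0.846154=0.3905; V=0.769231+0.461538+0.390533=1.6213
k=3 load: inc=0.390533, refl=0.390533·0.600000=0.2343; V=1.230769+0.390533+0.234320=1.8556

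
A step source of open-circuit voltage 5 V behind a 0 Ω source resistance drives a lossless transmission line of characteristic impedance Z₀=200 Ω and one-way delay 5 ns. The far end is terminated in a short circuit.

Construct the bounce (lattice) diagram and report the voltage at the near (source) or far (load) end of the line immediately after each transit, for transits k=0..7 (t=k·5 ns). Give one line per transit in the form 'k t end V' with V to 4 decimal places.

0 0 source 5.0000
1 5 load 0.0000
2 10 source 5.0000
3 15 load 0.0000
4 20 source 5.0000
5 25 load 0.0000
6 30 source 5.0000
7 35 load 0.0000

Γ_L=-1.000000, Γ_S=-1.000000; launch V₁=5·200/200=5.000000
k=0 src: V=5.0000
k=1 load: inc=5.000000, refl=5.000000·-1.000000=-5.0000; V=0.000000+5.000000+-5.000000=0.0000
k=2 src: inc=-5.000000, refl=-5.000000·-1.000000=5.0000; V=5.000000+-5.000000+5.000000=5.0000
k=3 load: inc=5.000000, refl=5.000000·-1.000000=-5.0000; V=0.000000+5.000000+-5.000000=0.0000
k=4 src: inc=-5.000000, refl=-5.000000·-1.000000=5.0000; V=5.000000+-5.000000+5.000000=5.0000
k=5 load: inc=5.000000, refl=5.000000·-1.000000=-5.0000; V=0.000000+5.000000+-5.000000=0.0000
k=6 src: inc=-5.000000, refl=-5.000000·-1.000000=5.0000; V=5.000000+-5.000000+5.000000=5.0000
k=7 load: inc=5.000000, refl=5.000000·-1.000000=-5.0000; V=0.000000+5.000000+-5.000000=0.0000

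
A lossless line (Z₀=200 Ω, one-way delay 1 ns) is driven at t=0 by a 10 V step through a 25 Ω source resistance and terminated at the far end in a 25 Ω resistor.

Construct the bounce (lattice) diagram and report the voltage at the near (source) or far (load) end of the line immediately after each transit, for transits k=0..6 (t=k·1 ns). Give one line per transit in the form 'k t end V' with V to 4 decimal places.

Γ_L=-0.777778, Γ_S=-0.777778; launch V₁=10·200/225=8.888889
k=0 src: V=8.8889
k=1 load: inc=8.888889, refl=8.888889·-0.777778=-6.9136; V=0.000000+8.888889+-6.913580=1.9753
k=2 src: inc=-6.913580, refl=-6.913580·-0.777778=5.3772; V=8.888889+-6.913580+5.377229=7.3525
k=3 load: inc=5.377229, refl=5.377229·-0.777778=-4.1823; V=1.975309+5.377229+-4.182289=3.1702
k=4 src: inc=-4.182289, refl=-4.182289·-0.777778=3.2529; V=7.352538+-4.182289+3.252892=6.4231
k=5 load: inc=3.252892, refl=3.252892·-0.777778=-2.5300; V=3.170248+3.252892+-2.530027=3.8931
k=6 src: inc=-2.530027, refl=-2.530027·-0.777778=1.9678; V=6.423140+-2.530027+1.967799=5.8609

0 0 source 8.8889
1 1 load 1.9753
2 2 source 7.3525
3 3 load 3.1702
4 4 source 6.4231
5 5 load 3.8931
6 6 source 5.8609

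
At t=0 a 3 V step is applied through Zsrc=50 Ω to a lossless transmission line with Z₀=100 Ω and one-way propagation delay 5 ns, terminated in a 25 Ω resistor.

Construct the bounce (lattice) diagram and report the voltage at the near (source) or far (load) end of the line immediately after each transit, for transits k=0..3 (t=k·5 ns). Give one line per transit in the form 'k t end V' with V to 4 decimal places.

0 0 source 2.0000
1 5 load 0.8000
2 10 source 1.2000
3 15 load 0.9600

Γ_L=-0.600000, Γ_S=-0.333333; launch V₁=3·100/150=2.000000
k=0 src: V=2.0000
k=1 load: inc=2.000000, refl=2.000000·-0.600000=-1.2000; V=0.000000+2.000000+-1.200000=0.8000
k=2 src: inc=-1.200000, refl=-1.200000·-0.333333=0.4000; V=2.000000+-1.200000+0.400000=1.2000
k=3 load: inc=0.400000, refl=0.400000·-0.600000=-0.2400; V=0.800000+0.400000+-0.240000=0.9600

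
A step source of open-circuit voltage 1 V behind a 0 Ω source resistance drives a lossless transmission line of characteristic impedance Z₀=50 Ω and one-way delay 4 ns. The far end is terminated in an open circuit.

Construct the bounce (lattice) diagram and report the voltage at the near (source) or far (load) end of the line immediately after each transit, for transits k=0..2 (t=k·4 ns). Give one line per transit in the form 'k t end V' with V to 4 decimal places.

Γ_L=1.000000, Γ_S=-1.000000; launch V₁=1·50/50=1.000000
k=0 src: V=1.0000
k=1 load: inc=1.000000, refl=1.000000·1.000000=1.0000; V=0.000000+1.000000+1.000000=2.0000
k=2 src: inc=1.000000, refl=1.000000·-1.000000=-1.0000; V=1.000000+1.000000+-1.000000=1.0000

0 0 source 1.0000
1 4 load 2.0000
2 8 source 1.0000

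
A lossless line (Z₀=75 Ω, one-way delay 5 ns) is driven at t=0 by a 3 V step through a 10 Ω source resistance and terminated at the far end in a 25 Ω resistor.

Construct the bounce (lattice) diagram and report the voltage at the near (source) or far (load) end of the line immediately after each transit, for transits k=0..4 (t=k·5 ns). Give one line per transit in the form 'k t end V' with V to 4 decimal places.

0 0 source 2.6471
1 5 load 1.3235
2 10 source 2.3356
3 15 load 1.8296
4 20 source 2.2166

Γ_L=-0.500000, Γ_S=-0.764706; launch V₁=3·75/85=2.647059
k=0 src: V=2.6471
k=1 load: inc=2.647059, refl=2.647059·-0.500000=-1.3235; V=0.000000+2.647059+-1.323529=1.3235
k=2 src: inc=-1.323529, refl=-1.323529·-0.764706=1.0121; V=2.647059+-1.323529+1.012111=2.3356
k=3 load: inc=1.012111, refl=1.012111·-0.500000=-0.5061; V=1.323529+1.012111+-0.506055=1.8296
k=4 src: inc=-0.506055, refl=-0.506055·-0.764706=0.3870; V=2.335640+-0.506055+0.386984=2.2166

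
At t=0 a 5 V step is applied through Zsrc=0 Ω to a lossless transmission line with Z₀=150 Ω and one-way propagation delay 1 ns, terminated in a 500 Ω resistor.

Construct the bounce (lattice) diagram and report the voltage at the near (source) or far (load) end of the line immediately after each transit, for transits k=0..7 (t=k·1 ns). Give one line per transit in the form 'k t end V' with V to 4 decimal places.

Γ_L=0.538462, Γ_S=-1.000000; launch V₁=5·150/150=5.000000
k=0 src: V=5.0000
k=1 load: inc=5.000000, refl=5.000000·0.538462=2.6923; V=0.000000+5.000000+2.692308=7.6923
k=2 src: inc=2.692308, refl=2.692308·-1.000000=-2.6923; V=5.000000+2.692308+-2.692308=5.0000
k=3 load: inc=-2.692308, refl=-2.692308·0.538462=-1.4497; V=7.692308+-2.692308+-1.449704=3.5503
k=4 src: inc=-1.449704, refl=-1.449704·-1.000000=1.4497; V=5.000000+-1.449704+1.449704=5.0000
k=5 load: inc=1.449704, refl=1.449704·0.538462=0.7806; V=3.550296+1.449704+0.780610=5.7806
k=6 src: inc=0.780610, refl=0.780610·-1.000000=-0.7806; V=5.000000+0.780610+-0.780610=5.0000
k=7 load: inc=-0.780610, refl=-0.780610·0.538462=-0.4203; V=5.780610+-0.780610+-0.420328=4.5797

0 0 source 5.0000
1 1 load 7.6923
2 2 source 5.0000
3 3 load 3.5503
4 4 source 5.0000
5 5 load 5.7806
6 6 source 5.0000
7 7 load 4.5797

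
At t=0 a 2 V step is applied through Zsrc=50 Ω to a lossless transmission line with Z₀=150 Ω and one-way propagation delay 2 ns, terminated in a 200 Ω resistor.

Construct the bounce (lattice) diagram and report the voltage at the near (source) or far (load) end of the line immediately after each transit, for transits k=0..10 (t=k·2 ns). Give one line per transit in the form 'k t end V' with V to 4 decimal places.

Γ_L=0.142857, Γ_S=-0.500000; launch V₁=2·150/200=1.500000
k=0 src: V=1.5000
k=1 load: inc=1.500000, refl=1.500000·0.142857=0.2143; V=0.000000+1.500000+0.214286=1.7143
k=2 src: inc=0.214286, refl=0.214286·-0.500000=-0.1071; V=1.500000+0.214286+-0.107143=1.6071
k=3 load: inc=-0.107143, refl=-0.107143·0.142857=-0.0153; V=1.714286+-0.107143+-0.015306=1.5918
k=4 src: inc=-0.015306, refl=-0.015306·-0.500000=0.0077; V=1.607143+-0.015306+0.007653=1.5995
k=5 load: inc=0.007653, refl=0.007653·0.142857=0.0011; V=1.591837+0.007653+0.001093=1.6006
k=6 src: inc=0.001093, refl=0.001093·-0.500000=-0.0005; V=1.599490+0.001093+-0.000547=1.6000
k=7 load: inc=-0.000547, refl=-0.000547·0.142857=-0.0001; V=1.600583+-0.000547+-0.000078=1.6000
k=8 src: inc=-0.000078, refl=-0.000078·-0.500000=0.0000; V=1.600036+-0.000078+0.000039=1.6000
k=9 load: inc=0.000039, refl=0.000039·0.142857=0.0000; V=1.599958+0.000039+0.000006=1.6000
k=10 src: inc=0.000006, refl=0.000006·-0.500000=-0.0000; V=1.599997+0.000006+-0.000003=1.6000

0 0 source 1.5000
1 2 load 1.7143
2 4 source 1.6071
3 6 load 1.5918
4 8 source 1.5995
5 10 load 1.6006
6 12 source 1.6000
7 14 load 1.6000
8 16 source 1.6000
9 18 load 1.6000
10 20 source 1.6000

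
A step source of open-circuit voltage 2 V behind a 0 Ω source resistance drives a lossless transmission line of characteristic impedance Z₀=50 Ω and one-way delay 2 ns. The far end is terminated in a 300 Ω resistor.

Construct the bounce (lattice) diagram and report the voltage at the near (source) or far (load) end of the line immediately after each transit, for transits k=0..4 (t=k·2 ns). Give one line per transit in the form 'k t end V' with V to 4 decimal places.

Γ_L=0.714286, Γ_S=-1.000000; launch V₁=2·50/50=2.000000
k=0 src: V=2.0000
k=1 load: inc=2.000000, refl=2.000000·0.714286=1.4286; V=0.000000+2.000000+1.428571=3.4286
k=2 src: inc=1.428571, refl=1.428571·-1.000000=-1.4286; V=2.000000+1.428571+-1.428571=2.0000
k=3 load: inc=-1.428571, refl=-1.428571·0.714286=-1.0204; V=3.428571+-1.428571+-1.020408=0.9796
k=4 src: inc=-1.020408, refl=-1.020408·-1.000000=1.0204; V=2.000000+-1.020408+1.020408=2.0000

0 0 source 2.0000
1 2 load 3.4286
2 4 source 2.0000
3 6 load 0.9796
4 8 source 2.0000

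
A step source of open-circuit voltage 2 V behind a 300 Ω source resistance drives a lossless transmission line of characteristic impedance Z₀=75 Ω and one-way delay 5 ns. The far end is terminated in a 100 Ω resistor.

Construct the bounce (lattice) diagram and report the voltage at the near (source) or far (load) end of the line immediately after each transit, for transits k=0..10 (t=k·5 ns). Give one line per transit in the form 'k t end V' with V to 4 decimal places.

Γ_L=0.142857, Γ_S=0.600000; launch V₁=2·75/375=0.400000
k=0 src: V=0.4000
k=1 load: inc=0.400000, refl=0.400000·0.142857=0.0571; V=0.000000+0.400000+0.057143=0.4571
k=2 src: inc=0.057143, refl=0.057143·0.600000=0.0343; V=0.400000+0.057143+0.034286=0.4914
k=3 load: inc=0.034286, refl=0.034286·0.142857=0.0049; V=0.457143+0.034286+0.004898=0.4963
k=4 src: inc=0.004898, refl=0.004898·0.600000=0.0029; V=0.491429+0.004898+0.002939=0.4993
k=5 load: inc=0.002939, refl=0.002939·0.142857=0.0004; V=0.496327+0.002939+0.000420=0.4997
k=6 src: inc=0.000420, refl=0.000420·0.600000=0.0003; V=0.499265+0.000420+0.000252=0.4999
k=7 load: inc=0.000252, refl=0.000252·0.142857=0.0000; V=0.499685+0.000252+0.000036=0.5000
k=8 src: inc=0.000036, refl=0.000036·0.600000=0.0000; V=0.499937+0.000036+0.000022=0.5000
k=9 load: inc=0.000022, refl=0.000022·0.142857=0.0000; V=0.499973+0.000022+0.000003=0.5000
k=10 src: inc=0.000003, refl=0.000003·0.600000=0.0000; V=0.499995+0.000003+0.000002=0.5000

0 0 source 0.4000
1 5 load 0.4571
2 10 source 0.4914
3 15 load 0.4963
4 20 source 0.4993
5 25 load 0.4997
6 30 source 0.4999
7 35 load 0.5000
8 40 source 0.5000
9 45 load 0.5000
10 50 source 0.5000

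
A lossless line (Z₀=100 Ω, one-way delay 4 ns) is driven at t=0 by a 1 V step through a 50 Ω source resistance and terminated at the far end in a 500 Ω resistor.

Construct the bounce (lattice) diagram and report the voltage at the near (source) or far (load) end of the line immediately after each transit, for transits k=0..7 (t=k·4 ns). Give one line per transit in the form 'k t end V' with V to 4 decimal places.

Γ_L=0.666667, Γ_S=-0.333333; launch V₁=1·100/150=0.666667
k=0 src: V=0.6667
k=1 load: inc=0.666667, refl=0.666667·0.666667=0.4444; V=0.000000+0.666667+0.444444=1.1111
k=2 src: inc=0.444444, refl=0.444444·-0.333333=-0.1481; V=0.666667+0.444444+-0.148148=0.9630
k=3 load: inc=-0.148148, refl=-0.148148·0.666667=-0.0988; V=1.111111+-0.148148+-0.098765=0.8642
k=4 src: inc=-0.098765, refl=-0.098765·-0.333333=0.0329; V=0.962963+-0.098765+0.032922=0.8971
k=5 load: inc=0.032922, refl=0.032922·0.666667=0.0219; V=0.864198+0.032922+0.021948=0.9191
k=6 src: inc=0.021948, refl=0.021948·-0.333333=-0.0073; V=0.897119+0.021948+-0.007316=0.9118
k=7 load: inc=-0.007316, refl=-0.007316·0.666667=-0.0049; V=0.919067+-0.007316+-0.004877=0.9069

0 0 source 0.6667
1 4 load 1.1111
2 8 source 0.9630
3 12 load 0.8642
4 16 source 0.8971
5 20 load 0.9191
6 24 source 0.9118
7 28 load 0.9069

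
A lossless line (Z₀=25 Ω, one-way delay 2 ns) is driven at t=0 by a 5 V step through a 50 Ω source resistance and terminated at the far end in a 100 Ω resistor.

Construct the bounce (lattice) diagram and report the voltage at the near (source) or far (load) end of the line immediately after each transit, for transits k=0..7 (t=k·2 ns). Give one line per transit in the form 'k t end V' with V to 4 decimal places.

0 0 source 1.6667
1 2 load 2.6667
2 4 source 3.0000
3 6 load 3.2000
4 8 source 3.2667
5 10 load 3.3067
6 12 source 3.3200
7 14 load 3.3280

Γ_L=0.600000, Γ_S=0.333333; launch V₁=5·25/75=1.666667
k=0 src: V=1.6667
k=1 load: inc=1.666667, refl=1.666667·0.600000=1.0000; V=0.000000+1.666667+1.000000=2.6667
k=2 src: inc=1.000000, refl=1.000000·0.333333=0.3333; V=1.666667+1.000000+0.333333=3.0000
k=3 load: inc=0.333333, refl=0.333333·0.600000=0.2000; V=2.666667+0.333333+0.200000=3.2000
k=4 src: inc=0.200000, refl=0.200000·0.333333=0.0667; V=3.000000+0.200000+0.066667=3.2667
k=5 load: inc=0.066667, refl=0.066667·0.600000=0.0400; V=3.200000+0.066667+0.040000=3.3067
k=6 src: inc=0.040000, refl=0.040000·0.333333=0.0133; V=3.266667+0.040000+0.013333=3.3200
k=7 load: inc=0.013333, refl=0.013333·0.600000=0.0080; V=3.306667+0.013333+0.008000=3.3280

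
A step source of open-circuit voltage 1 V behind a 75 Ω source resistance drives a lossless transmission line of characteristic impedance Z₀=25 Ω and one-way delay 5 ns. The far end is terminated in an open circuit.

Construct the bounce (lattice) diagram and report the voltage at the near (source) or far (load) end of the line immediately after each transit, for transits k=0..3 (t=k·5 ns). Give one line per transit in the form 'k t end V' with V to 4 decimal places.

0 0 source 0.2500
1 5 load 0.5000
2 10 source 0.6250
3 15 load 0.7500

Γ_L=1.000000, Γ_S=0.500000; launch V₁=1·25/100=0.250000
k=0 src: V=0.2500
k=1 load: inc=0.250000, refl=0.250000·1.000000=0.2500; V=0.000000+0.250000+0.250000=0.5000
k=2 src: inc=0.250000, refl=0.250000·0.500000=0.1250; V=0.250000+0.250000+0.125000=0.6250
k=3 load: inc=0.125000, refl=0.125000·1.000000=0.1250; V=0.500000+0.125000+0.125000=0.7500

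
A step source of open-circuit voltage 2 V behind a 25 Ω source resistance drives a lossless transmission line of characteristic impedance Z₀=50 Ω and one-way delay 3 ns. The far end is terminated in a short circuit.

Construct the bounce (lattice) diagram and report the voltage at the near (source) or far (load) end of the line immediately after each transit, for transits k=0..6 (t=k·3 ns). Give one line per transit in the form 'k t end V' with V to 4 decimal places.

Γ_L=-1.000000, Γ_S=-0.333333; launch V₁=2·50/75=1.333333
k=0 src: V=1.3333
k=1 load: inc=1.333333, refl=1.333333·-1.000000=-1.3333; V=0.000000+1.333333+-1.333333=0.0000
k=2 src: inc=-1.333333, refl=-1.333333·-0.333333=0.4444; V=1.333333+-1.333333+0.444444=0.4444
k=3 load: inc=0.444444, refl=0.444444·-1.000000=-0.4444; V=0.000000+0.444444+-0.444444=0.0000
k=4 src: inc=-0.444444, refl=-0.444444·-0.333333=0.1481; V=0.444444+-0.444444+0.148148=0.1481
k=5 load: inc=0.148148, refl=0.148148·-1.000000=-0.1481; V=0.000000+0.148148+-0.148148=0.0000
k=6 src: inc=-0.148148, refl=-0.148148·-0.333333=0.0494; V=0.148148+-0.148148+0.049383=0.0494

0 0 source 1.3333
1 3 load 0.0000
2 6 source 0.4444
3 9 load 0.0000
4 12 source 0.1481
5 15 load 0.0000
6 18 source 0.0494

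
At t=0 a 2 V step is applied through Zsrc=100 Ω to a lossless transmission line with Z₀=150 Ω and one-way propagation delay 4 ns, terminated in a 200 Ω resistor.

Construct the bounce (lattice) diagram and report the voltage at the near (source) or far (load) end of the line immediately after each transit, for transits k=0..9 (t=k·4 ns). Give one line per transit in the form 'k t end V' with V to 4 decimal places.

0 0 source 1.2000
1 4 load 1.3714
2 8 source 1.3371
3 12 load 1.3322
4 16 source 1.3332
5 20 load 1.3334
6 24 source 1.3333
7 28 load 1.3333
8 32 source 1.3333
9 36 load 1.3333

Γ_L=0.142857, Γ_S=-0.200000; launch V₁=2·150/250=1.200000
k=0 src: V=1.2000
k=1 load: inc=1.200000, refl=1.200000·0.142857=0.1714; V=0.000000+1.200000+0.171429=1.3714
k=2 src: inc=0.171429, refl=0.171429·-0.200000=-0.0343; V=1.200000+0.171429+-0.034286=1.3371
k=3 load: inc=-0.034286, refl=-0.034286·0.142857=-0.0049; V=1.371429+-0.034286+-0.004898=1.3322
k=4 src: inc=-0.004898, refl=-0.004898·-0.200000=0.0010; V=1.337143+-0.004898+0.000980=1.3332
k=5 load: inc=0.000980, refl=0.000980·0.142857=0.0001; V=1.332245+0.000980+0.000140=1.3334
k=6 src: inc=0.000140, refl=0.000140·-0.200000=-0.0000; V=1.333224+0.000140+-0.000028=1.3333
k=7 load: inc=-0.000028, refl=-0.000028·0.142857=-0.0000; V=1.333364+-0.000028+-0.000004=1.3333
k=8 src: inc=-0.000004, refl=-0.000004·-0.200000=0.0000; V=1.333336+-0.000004+0.000001=1.3333
k=9 load: inc=0.000001, refl=0.000001·0.142857=0.0000; V=1.333332+0.000001+0.000000=1.3333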